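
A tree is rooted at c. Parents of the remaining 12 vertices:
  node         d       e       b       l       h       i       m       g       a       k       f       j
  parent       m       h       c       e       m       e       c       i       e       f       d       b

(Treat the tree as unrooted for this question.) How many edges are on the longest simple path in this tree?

7

A longest path is k - f - d - m - h - e - i - g, with 7 edges.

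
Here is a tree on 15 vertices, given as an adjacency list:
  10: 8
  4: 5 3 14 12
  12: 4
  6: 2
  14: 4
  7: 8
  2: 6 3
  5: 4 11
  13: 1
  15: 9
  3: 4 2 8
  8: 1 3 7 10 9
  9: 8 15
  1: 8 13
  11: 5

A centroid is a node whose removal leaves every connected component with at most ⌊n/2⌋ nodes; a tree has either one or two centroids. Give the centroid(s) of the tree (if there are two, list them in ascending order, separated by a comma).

3

If 3 is removed the pieces have sizes 7, 5, 2, all ≤ ⌊15/2⌋ = 7.
No neighbour of 3 does as well, so 3 is the unique centroid.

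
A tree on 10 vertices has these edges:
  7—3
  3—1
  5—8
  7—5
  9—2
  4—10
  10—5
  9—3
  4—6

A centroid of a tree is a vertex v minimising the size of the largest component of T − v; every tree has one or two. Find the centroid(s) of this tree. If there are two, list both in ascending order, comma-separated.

If 5 is removed the pieces have sizes 5, 3, 1, all ≤ ⌊10/2⌋ = 5.
7 is adjacent to 5 and is also a centroid (the largest component after removing it is likewise 5).

5, 7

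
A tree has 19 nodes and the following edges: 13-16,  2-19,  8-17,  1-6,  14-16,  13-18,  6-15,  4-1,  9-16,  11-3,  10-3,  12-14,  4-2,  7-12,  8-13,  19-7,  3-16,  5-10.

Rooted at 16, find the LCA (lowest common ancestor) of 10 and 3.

3

Ancestors of 10 (toward the root): 10, 3, 16.
Ancestors of 3: 3, 16.
The deepest node appearing in both lists is 3.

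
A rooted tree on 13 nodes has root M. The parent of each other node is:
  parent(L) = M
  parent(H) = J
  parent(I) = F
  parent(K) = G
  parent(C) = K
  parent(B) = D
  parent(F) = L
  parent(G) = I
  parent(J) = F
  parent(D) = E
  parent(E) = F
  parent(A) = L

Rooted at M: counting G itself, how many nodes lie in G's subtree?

Descendants of G (including itself): G, K, C. That's 3.

3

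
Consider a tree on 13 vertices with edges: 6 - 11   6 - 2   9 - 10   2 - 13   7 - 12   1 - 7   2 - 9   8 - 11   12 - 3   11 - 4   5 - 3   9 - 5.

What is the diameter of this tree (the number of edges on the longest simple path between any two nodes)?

A longest path is 1–7–12–3–5–9–2–6–11–8, with 9 edges.

9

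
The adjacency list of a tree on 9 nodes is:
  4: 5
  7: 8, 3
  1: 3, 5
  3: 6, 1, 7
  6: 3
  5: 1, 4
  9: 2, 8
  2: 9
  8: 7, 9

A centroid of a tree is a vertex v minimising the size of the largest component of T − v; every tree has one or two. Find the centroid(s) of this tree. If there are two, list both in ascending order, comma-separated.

3

If 3 is removed the pieces have sizes 4, 3, 1, all ≤ ⌊9/2⌋ = 4.
No neighbour of 3 does as well, so 3 is the unique centroid.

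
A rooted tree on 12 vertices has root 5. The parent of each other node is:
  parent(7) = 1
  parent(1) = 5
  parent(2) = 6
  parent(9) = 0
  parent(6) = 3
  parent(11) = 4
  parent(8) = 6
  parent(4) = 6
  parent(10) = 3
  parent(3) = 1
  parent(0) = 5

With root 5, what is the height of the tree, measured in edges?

5

11 sits deepest: 5 – 1 – 3 – 6 – 4 – 11 — 5 edges from the root.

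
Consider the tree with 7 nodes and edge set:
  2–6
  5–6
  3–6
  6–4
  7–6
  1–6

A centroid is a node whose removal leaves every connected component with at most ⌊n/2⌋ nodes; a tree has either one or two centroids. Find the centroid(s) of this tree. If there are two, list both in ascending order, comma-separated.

6

If 6 is removed the pieces have sizes 1, 1, 1, 1, 1, 1, all ≤ ⌊7/2⌋ = 3.
No neighbour of 6 does as well, so 6 is the unique centroid.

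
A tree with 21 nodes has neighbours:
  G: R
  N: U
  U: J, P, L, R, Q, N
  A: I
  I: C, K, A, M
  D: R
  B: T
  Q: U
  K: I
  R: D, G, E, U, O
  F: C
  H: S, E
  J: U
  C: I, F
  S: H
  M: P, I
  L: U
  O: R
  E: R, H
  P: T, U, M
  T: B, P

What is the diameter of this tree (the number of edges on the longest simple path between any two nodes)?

Starting from S, a farthest node is F at distance 9.
One longest path: S – H – E – R – U – P – M – I – C – F.
So the diameter is 9.

9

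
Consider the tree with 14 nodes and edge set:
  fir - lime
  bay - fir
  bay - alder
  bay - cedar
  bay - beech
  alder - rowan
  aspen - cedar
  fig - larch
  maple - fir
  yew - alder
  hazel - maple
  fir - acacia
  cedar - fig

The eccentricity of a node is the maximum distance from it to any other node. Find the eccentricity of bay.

3

The node farthest from bay is hazel (larch also at distance 3), via bay – fir – maple – hazel — 3 edges.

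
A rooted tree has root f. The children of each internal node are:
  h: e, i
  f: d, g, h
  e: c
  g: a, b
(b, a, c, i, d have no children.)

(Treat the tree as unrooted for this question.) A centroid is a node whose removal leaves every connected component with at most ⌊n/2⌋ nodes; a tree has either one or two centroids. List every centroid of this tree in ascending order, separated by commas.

f

Delete f: the remaining components have sizes 4, 3, 1. Max 4 ≤ 4, so f is a centroid.
No neighbour of f does as well, so f is the unique centroid.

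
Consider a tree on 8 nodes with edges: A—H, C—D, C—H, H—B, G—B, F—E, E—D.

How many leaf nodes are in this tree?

Exactly 3 nodes have a single neighbour: A, F, G.

3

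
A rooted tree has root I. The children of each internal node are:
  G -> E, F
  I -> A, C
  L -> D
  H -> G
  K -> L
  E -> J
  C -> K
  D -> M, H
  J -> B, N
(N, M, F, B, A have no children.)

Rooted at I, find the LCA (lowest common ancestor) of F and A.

I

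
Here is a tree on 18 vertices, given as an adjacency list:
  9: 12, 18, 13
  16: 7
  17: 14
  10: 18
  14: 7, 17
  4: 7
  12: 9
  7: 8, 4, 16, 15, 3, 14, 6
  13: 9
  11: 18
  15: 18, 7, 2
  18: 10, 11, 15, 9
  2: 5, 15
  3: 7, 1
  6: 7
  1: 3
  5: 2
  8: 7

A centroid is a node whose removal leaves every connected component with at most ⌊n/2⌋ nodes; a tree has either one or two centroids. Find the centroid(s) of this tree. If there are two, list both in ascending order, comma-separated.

7, 15

Delete 15: the remaining components have sizes 9, 6, 2. Max 9 ≤ 9, so 15 is a centroid.
7 is adjacent to 15 and is also a centroid (the largest component after removing it is likewise 9).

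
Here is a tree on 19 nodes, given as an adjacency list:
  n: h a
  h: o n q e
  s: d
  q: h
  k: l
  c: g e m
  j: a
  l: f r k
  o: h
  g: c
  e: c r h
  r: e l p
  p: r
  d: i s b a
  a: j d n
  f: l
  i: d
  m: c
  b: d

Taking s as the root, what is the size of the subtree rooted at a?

15

Descendants of a (including itself): a, n, j, h, e, q, o, c, r, m, g, l, p, f, k. That's 15.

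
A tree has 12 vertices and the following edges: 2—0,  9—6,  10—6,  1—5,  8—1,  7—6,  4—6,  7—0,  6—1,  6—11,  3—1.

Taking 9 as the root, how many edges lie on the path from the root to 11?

Climbing from 11 to the root: 11–6–9. That's 2 steps.

2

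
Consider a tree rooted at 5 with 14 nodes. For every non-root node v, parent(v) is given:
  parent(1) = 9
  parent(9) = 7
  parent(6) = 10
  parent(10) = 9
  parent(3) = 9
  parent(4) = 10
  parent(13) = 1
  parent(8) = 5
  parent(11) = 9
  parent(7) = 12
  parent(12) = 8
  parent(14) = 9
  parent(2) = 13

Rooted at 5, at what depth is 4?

5 → 8 → 12 → 7 → 9 → 10 → 4 — 6 edges.

6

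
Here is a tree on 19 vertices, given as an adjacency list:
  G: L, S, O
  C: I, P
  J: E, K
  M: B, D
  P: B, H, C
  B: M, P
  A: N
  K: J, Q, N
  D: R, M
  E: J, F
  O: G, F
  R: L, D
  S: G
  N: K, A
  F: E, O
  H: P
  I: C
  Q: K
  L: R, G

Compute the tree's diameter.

15

A longest path is I – C – P – B – M – D – R – L – G – O – F – E – J – K – N – A, with 15 edges.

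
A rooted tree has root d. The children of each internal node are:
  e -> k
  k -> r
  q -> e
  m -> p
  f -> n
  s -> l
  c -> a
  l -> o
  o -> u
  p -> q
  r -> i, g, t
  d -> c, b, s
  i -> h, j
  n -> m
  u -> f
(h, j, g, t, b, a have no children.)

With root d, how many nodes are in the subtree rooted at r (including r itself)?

r's subtree: {r, i, g, t, h, j}, size 6.

6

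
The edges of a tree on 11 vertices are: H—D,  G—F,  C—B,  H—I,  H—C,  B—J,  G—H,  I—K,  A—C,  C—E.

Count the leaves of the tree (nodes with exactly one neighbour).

The leaves are A, D, E, F, J, K.
That is 6 leaves.

6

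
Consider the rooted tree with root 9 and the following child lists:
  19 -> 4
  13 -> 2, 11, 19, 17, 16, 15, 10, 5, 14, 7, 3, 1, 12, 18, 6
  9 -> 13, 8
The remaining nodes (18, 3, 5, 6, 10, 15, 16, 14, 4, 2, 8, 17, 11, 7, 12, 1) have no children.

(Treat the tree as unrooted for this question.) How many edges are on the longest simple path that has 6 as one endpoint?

3

A farthest node from 6 is 8 (4 also at distance 3).
The path 6 – 13 – 9 – 8 has 3 edges.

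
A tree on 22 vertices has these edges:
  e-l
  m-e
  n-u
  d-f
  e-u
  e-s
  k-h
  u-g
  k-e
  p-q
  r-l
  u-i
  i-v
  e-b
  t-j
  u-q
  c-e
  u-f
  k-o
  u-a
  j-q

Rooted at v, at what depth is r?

5

Path from v to r: v → i → u → e → l → r, which has 5 edges.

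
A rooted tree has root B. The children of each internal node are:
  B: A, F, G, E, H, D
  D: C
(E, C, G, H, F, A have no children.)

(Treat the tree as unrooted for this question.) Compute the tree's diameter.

A longest path is C-D-B-F, with 3 edges.

3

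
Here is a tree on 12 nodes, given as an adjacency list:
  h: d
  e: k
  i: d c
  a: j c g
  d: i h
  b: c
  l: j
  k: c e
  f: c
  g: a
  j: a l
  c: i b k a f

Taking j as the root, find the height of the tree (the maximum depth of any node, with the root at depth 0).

5

The longest root-to-leaf path is j → a → c → i → d → h (5 edges).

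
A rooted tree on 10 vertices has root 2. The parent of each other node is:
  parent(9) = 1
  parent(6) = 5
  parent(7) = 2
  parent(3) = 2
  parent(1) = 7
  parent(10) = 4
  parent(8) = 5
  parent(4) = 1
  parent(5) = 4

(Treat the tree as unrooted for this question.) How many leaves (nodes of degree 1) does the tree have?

5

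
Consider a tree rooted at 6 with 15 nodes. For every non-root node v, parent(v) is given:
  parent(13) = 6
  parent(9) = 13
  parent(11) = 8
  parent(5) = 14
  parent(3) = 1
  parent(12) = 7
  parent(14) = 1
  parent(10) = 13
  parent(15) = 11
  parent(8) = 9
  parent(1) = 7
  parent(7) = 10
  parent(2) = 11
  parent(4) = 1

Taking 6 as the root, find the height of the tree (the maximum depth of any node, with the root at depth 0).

The longest root-to-leaf path is 6–13–10–7–1–14–5 (6 edges).

6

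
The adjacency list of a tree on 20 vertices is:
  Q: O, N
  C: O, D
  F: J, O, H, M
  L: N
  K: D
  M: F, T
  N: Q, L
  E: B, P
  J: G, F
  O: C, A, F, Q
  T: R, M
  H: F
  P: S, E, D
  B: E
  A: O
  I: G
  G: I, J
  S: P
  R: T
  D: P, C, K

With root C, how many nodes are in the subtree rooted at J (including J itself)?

3

J's subtree: {J, G, I}, size 3.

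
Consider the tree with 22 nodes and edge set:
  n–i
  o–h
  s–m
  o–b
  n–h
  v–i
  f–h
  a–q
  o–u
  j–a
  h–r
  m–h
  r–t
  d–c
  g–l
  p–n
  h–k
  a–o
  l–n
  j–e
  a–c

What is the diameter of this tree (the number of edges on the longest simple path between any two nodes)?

BFS from e reaches g last, at distance 7; BFS from g confirms no node is farther.
Path: e – j – a – o – h – n – l – g.

7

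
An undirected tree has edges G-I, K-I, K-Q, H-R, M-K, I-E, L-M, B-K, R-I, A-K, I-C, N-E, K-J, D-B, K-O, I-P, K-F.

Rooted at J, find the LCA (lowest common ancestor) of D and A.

Path D→root: D B K J; path A→root: A K J.
First common node: K.

K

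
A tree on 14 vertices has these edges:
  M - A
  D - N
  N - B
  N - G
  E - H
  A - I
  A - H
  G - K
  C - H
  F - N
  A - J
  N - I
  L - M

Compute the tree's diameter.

6

A longest path is L–M–A–I–N–G–K, with 6 edges.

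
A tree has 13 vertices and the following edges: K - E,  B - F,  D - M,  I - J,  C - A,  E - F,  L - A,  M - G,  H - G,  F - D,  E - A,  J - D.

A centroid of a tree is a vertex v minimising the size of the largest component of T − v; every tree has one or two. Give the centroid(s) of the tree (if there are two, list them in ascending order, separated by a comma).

If F is removed the pieces have sizes 6, 5, 1, all ≤ ⌊13/2⌋ = 6.
No neighbour of F does as well, so F is the unique centroid.

F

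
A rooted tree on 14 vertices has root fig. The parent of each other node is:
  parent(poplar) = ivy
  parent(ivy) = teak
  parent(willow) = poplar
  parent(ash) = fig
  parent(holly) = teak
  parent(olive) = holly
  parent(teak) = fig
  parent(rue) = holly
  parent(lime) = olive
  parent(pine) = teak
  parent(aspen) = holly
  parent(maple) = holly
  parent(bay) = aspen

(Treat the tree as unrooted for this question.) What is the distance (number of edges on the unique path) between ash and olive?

4

The path is ash–fig–teak–holly–olive, which has 4 edges.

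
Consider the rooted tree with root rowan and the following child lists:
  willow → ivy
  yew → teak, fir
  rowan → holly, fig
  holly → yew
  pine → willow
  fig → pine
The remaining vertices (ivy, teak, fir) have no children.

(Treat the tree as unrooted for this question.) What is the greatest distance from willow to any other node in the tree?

The node farthest from willow is fir (teak also at distance 6), via willow-pine-fig-rowan-holly-yew-fir — 6 edges.

6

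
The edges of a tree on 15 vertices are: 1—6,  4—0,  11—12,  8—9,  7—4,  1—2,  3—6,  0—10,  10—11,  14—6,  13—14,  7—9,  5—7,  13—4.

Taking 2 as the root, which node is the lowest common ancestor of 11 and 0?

Path 11→root: 11 10 0 4 13 14 6 1 2; path 0→root: 0 4 13 14 6 1 2.
First common node: 0.

0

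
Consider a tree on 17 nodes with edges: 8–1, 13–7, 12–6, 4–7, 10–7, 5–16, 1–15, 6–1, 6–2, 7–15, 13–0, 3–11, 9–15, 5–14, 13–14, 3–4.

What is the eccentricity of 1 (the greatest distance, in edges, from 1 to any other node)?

6

Distances from 1 peak at 6, attained at 16.
1-15-7-13-14-5-16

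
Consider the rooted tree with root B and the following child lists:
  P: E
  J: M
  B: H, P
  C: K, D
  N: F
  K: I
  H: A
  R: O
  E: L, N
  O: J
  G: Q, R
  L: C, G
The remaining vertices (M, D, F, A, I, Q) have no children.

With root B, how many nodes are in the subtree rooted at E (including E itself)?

14

Descendants of E (including itself): E, L, N, C, G, F, K, D, Q, R, I, O, J, M. That's 14.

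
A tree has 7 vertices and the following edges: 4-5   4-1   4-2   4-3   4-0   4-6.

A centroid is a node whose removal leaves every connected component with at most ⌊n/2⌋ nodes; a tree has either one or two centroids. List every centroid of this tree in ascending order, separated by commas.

4

Removing 4 splits the tree into components of sizes 1, 1, 1, 1, 1, 1; the largest is 1 ≤ ⌊7/2⌋ = 3.
Every other node leaves some component of size > 3, so the centroid is unique.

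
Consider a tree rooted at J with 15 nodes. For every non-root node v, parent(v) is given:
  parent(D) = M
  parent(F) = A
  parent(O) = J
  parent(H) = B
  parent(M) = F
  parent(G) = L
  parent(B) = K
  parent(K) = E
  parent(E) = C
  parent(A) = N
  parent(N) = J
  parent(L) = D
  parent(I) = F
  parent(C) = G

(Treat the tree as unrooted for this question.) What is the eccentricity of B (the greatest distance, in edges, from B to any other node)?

12

Distances from B peak at 12, attained at O.
B-K-E-C-G-L-D-M-F-A-N-J-O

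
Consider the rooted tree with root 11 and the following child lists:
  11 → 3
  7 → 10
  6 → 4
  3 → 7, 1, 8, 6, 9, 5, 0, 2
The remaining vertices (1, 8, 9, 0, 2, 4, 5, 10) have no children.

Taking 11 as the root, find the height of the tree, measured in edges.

3

A deepest node is 10, reached by 11 – 3 – 7 – 10.
That path has 3 edges, so the height is 3.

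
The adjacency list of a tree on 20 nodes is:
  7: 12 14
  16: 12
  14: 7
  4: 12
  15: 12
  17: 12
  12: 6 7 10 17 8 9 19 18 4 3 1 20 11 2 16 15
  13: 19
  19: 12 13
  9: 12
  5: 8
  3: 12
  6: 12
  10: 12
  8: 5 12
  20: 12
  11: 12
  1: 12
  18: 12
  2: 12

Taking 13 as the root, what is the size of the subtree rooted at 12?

18

Descendants of 12 (including itself): 12, 2, 15, 6, 11, 4, 20, 18, 8, 3, 17, 7, 16, 1, 9, 10, 5, 14. That's 18.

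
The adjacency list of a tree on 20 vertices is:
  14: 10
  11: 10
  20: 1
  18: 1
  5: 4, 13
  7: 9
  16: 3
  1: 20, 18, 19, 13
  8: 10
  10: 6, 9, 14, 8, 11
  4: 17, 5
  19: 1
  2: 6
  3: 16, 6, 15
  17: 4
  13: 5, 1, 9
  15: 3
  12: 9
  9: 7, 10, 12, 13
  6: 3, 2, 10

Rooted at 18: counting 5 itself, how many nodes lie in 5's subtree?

The subtree rooted at 5 contains: 5, 4, 17 — 3 nodes.

3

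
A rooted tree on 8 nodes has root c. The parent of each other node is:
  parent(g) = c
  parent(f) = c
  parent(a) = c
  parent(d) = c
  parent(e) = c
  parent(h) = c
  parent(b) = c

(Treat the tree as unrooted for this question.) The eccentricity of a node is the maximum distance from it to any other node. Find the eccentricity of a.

2

Distances from a peak at 2, attained at d (b, e, f, h, g also at distance 2).
a-c-d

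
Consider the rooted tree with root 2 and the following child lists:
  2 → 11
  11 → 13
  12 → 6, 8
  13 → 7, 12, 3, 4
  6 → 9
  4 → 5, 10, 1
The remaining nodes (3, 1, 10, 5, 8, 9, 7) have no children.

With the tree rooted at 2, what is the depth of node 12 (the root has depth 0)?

2–11–13–12 — 3 edges.

3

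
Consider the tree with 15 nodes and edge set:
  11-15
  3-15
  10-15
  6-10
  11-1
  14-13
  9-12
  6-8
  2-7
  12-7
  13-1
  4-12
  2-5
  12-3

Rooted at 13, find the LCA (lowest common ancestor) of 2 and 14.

13

2's ancestor chain is 2, 7, 12, 3, 15, 11, 1, 13 and 14's is 14, 13; they first meet at 13.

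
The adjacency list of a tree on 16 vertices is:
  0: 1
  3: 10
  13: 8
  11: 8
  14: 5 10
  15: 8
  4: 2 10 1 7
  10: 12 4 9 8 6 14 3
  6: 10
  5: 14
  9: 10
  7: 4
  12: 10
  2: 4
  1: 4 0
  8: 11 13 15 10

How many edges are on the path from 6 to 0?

Walking from 6: 6–10–4–1–0. Length 4.

4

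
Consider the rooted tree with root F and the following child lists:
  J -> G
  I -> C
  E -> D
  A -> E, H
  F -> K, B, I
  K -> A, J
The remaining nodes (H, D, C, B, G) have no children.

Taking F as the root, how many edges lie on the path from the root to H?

F → K → A → H — 3 edges.

3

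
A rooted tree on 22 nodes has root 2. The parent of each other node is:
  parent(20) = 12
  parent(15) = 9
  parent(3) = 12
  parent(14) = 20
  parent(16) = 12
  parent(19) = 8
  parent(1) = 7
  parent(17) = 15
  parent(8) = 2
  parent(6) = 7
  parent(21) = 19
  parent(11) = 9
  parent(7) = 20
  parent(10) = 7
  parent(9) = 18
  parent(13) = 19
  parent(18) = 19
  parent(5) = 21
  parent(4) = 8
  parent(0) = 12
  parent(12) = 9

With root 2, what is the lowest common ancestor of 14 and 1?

20

Path 14→root: 14 20 12 9 18 19 8 2; path 1→root: 1 7 20 12 9 18 19 8 2.
First common node: 20.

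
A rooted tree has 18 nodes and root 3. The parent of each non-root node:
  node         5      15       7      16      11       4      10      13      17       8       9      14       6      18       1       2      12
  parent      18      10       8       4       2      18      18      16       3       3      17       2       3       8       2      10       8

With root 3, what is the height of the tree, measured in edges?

The longest root-to-leaf path is 3 → 8 → 18 → 4 → 16 → 13 (5 edges).

5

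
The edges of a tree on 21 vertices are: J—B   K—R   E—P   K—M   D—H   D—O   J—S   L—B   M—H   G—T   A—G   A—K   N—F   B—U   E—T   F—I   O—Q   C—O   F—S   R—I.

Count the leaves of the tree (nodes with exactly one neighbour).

The leaves are C, L, N, P, Q, U.
That is 6 leaves.

6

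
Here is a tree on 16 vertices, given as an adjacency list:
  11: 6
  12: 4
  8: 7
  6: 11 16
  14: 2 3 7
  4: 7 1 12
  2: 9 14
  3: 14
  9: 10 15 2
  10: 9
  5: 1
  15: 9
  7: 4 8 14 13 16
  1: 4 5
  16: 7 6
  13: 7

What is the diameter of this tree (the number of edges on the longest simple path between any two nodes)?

Starting from 10, a farthest node is 5 at distance 7.
One longest path: 10-9-2-14-7-4-1-5.
So the diameter is 7.

7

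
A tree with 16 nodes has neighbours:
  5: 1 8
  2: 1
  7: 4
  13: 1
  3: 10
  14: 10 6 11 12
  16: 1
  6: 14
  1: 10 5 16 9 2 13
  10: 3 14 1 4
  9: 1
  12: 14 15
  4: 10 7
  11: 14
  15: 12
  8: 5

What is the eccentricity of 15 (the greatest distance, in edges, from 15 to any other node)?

6

Distances from 15 peak at 6, attained at 8.
15-12-14-10-1-5-8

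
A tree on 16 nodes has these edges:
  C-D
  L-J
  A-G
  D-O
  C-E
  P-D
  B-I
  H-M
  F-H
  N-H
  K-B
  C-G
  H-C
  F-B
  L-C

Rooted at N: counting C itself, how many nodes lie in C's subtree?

C's subtree: {C, G, D, L, E, A, P, O, J}, size 9.

9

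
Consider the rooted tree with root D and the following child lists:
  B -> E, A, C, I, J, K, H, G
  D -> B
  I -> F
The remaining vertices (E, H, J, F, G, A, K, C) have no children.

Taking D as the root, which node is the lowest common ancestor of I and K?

Ancestors of I (toward the root): I, B, D.
Ancestors of K: K, B, D.
The deepest node appearing in both lists is B.

B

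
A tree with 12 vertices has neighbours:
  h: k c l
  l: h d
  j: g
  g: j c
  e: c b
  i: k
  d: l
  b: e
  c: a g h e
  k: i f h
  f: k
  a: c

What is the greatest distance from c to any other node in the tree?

A farthest node from c is d (f, i also at distance 3).
The path c – h – l – d has 3 edges.

3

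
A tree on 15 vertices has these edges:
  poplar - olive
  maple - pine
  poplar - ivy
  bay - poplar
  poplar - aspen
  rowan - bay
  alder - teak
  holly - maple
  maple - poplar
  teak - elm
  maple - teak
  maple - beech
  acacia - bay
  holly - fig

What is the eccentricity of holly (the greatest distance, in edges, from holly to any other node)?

A farthest node from holly is acacia (rowan also at distance 4).
The path holly–maple–poplar–bay–acacia has 4 edges.

4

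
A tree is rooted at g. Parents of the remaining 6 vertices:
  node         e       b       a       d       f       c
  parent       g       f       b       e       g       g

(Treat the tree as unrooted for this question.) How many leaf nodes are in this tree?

Degree-1 nodes: a, c, d — 3 of them.

3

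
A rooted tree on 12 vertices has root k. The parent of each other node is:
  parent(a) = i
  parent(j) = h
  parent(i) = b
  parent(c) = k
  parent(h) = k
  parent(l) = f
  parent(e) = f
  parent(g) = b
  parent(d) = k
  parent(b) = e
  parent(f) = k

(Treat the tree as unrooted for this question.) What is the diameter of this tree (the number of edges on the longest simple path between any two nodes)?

7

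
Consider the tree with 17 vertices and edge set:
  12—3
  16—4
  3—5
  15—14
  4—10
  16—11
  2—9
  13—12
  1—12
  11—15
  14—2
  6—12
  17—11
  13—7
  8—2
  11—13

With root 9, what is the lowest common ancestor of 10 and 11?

Ancestors of 10 (toward the root): 10, 4, 16, 11, 15, 14, 2, 9.
Ancestors of 11: 11, 15, 14, 2, 9.
The deepest node appearing in both lists is 11.

11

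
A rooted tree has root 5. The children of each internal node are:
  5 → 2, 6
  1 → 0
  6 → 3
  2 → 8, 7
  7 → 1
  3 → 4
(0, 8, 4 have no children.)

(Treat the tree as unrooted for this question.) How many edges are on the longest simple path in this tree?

BFS from 0 reaches 4 last, at distance 7; BFS from 4 confirms no node is farther.
Path: 0–1–7–2–5–6–3–4.

7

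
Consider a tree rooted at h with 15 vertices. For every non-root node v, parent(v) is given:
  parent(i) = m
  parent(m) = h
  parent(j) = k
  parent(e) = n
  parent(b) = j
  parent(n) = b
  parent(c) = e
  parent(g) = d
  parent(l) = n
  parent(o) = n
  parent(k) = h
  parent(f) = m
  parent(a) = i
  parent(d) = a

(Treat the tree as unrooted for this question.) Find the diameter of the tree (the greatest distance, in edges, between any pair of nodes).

BFS from g reaches c last, at distance 11; BFS from c confirms no node is farther.
Path: g-d-a-i-m-h-k-j-b-n-e-c.

11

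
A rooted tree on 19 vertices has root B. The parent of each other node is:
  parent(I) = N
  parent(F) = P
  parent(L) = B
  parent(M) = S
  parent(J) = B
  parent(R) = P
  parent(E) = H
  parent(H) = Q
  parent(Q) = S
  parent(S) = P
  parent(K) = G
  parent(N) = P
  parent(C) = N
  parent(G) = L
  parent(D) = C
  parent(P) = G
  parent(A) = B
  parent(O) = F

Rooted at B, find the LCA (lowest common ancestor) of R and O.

P

Ancestors of R (toward the root): R, P, G, L, B.
Ancestors of O: O, F, P, G, L, B.
The deepest node appearing in both lists is P.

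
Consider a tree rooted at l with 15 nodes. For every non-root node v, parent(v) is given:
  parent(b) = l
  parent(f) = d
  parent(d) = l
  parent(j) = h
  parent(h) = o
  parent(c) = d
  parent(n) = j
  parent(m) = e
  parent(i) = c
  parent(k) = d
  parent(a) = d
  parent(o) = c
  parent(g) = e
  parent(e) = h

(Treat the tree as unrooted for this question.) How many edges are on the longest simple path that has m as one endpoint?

7

Distances from m peak at 7, attained at b.
m–e–h–o–c–d–l–b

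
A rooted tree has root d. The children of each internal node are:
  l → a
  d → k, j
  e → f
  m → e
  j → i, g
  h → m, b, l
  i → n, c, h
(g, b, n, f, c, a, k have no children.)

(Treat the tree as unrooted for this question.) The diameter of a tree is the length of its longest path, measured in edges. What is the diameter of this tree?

7

Starting from k, a farthest node is f at distance 7.
One longest path: k-d-j-i-h-m-e-f.
So the diameter is 7.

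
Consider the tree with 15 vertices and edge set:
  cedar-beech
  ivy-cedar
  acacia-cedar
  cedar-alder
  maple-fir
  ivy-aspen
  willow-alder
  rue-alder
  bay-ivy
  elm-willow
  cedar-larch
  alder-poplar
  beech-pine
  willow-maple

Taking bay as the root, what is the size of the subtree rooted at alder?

alder's subtree: {alder, willow, rue, poplar, elm, maple, fir}, size 7.

7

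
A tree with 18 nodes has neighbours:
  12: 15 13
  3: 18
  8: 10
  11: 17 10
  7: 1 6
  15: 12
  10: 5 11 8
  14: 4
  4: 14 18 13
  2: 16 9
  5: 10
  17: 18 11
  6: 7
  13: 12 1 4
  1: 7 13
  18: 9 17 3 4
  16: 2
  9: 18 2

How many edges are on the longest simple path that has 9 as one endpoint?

6

Distances from 9 peak at 6, attained at 6.
9-18-4-13-1-7-6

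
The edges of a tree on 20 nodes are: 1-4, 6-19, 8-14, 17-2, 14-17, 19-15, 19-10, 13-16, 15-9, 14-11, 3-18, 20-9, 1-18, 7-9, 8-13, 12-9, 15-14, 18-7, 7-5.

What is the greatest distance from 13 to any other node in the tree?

The node farthest from 13 is 4, via 13-8-14-15-9-7-18-1-4 — 8 edges.

8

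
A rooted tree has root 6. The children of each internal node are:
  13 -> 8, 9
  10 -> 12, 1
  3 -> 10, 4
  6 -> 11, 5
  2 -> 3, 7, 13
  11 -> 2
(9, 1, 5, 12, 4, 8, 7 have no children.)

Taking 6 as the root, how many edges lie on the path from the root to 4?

4

Path from 6 to 4: 6 → 11 → 2 → 3 → 4, which has 4 edges.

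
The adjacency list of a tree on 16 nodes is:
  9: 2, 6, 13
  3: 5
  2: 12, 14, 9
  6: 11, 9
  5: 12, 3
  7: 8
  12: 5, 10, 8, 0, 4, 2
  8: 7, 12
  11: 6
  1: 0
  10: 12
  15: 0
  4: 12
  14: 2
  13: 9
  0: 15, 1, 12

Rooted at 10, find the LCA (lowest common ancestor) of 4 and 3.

12

4's ancestor chain is 4, 12, 10 and 3's is 3, 5, 12, 10; they first meet at 12.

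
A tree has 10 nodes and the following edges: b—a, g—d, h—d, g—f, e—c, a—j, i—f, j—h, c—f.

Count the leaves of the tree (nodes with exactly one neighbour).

3

Exactly 3 nodes have a single neighbour: b, e, i.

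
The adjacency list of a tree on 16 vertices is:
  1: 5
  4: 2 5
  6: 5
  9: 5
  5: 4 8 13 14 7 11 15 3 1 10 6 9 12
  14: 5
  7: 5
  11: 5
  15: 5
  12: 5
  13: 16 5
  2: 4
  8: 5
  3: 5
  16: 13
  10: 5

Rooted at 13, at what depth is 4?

2

Climbing from 4 to the root: 4 – 5 – 13. That's 2 steps.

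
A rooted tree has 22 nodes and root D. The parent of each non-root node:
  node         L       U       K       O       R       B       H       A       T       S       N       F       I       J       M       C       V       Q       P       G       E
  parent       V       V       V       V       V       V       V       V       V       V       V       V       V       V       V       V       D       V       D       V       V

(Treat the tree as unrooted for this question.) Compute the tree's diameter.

Starting from P, a farthest node is T at distance 3.
One longest path: P–D–V–T.
So the diameter is 3.

3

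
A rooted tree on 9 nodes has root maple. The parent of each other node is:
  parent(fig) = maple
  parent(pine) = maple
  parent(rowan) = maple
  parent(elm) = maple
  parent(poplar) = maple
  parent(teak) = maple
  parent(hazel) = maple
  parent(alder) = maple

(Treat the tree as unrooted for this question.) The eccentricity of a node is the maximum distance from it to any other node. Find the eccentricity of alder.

Distances from alder peak at 2, attained at pine (elm, teak, hazel, fig, poplar, rowan also at distance 2).
alder-maple-pine

2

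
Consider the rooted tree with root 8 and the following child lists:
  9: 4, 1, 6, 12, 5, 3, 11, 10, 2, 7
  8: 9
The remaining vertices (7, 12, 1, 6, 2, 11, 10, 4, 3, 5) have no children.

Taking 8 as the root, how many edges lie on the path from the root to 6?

2

8–9–6 — 2 edges.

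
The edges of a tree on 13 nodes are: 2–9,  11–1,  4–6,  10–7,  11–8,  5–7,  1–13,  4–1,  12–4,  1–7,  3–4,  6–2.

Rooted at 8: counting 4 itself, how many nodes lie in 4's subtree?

6

4's subtree: {4, 6, 12, 3, 2, 9}, size 6.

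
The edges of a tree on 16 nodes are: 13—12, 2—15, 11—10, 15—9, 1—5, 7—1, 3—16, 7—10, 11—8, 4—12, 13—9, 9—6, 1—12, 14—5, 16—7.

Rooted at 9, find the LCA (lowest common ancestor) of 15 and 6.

9

Ancestors of 15 (toward the root): 15, 9.
Ancestors of 6: 6, 9.
The deepest node appearing in both lists is 9.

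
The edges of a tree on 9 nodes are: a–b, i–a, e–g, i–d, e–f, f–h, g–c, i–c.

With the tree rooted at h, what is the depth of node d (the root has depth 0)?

6

h – f – e – g – c – i – d — 6 edges.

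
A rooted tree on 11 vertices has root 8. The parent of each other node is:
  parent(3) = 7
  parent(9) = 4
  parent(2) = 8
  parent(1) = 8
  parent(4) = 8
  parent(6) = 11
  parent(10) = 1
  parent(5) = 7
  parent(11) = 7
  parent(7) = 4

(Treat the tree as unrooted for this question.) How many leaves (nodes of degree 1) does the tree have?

6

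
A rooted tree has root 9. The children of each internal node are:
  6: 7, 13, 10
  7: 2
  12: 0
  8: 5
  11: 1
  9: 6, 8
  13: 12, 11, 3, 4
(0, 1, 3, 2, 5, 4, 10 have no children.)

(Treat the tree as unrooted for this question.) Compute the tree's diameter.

Starting from 5, a farthest node is 0 at distance 6.
One longest path: 5 – 8 – 9 – 6 – 13 – 12 – 0.
So the diameter is 6.

6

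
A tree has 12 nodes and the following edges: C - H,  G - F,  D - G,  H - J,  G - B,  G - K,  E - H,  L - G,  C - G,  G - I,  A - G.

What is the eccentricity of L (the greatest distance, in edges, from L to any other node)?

4

A farthest node from L is E (J also at distance 4).
The path L-G-C-H-E has 4 edges.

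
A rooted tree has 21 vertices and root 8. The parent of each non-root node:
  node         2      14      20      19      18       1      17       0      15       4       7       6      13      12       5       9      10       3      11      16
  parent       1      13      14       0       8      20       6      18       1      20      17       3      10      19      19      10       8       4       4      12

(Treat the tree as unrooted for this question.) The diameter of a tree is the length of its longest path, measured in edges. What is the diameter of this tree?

A longest path is 16–12–19–0–18–8–10–13–14–20–4–3–6–17–7, with 14 edges.

14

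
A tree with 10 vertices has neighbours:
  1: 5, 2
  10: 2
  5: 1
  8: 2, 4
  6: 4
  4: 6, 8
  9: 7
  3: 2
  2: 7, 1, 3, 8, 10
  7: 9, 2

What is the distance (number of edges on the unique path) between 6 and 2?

6–4–8–2: 3 edges.

3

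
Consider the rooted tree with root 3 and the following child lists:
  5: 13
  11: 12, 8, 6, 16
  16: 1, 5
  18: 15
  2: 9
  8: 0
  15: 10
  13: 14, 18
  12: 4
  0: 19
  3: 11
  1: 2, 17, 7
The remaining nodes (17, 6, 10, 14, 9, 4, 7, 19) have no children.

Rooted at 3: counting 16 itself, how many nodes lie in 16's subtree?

The subtree rooted at 16 contains: 16, 5, 1, 13, 17, 7, 2, 14, 18, 9, 15, 10 — 12 nodes.

12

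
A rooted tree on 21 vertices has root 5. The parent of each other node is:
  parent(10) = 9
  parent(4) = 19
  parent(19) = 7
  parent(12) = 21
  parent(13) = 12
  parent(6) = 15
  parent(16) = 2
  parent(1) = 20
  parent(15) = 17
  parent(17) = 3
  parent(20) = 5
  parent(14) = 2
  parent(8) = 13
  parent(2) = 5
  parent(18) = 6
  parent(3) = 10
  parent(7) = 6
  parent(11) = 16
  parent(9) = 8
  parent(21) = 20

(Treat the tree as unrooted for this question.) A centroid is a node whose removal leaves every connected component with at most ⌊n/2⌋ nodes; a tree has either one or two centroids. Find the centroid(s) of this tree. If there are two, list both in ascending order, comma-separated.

Delete 8: the remaining components have sizes 10, 10. Max 10 ≤ 10, so 8 is a centroid.
Every other node leaves some component of size > 10, so the centroid is unique.

8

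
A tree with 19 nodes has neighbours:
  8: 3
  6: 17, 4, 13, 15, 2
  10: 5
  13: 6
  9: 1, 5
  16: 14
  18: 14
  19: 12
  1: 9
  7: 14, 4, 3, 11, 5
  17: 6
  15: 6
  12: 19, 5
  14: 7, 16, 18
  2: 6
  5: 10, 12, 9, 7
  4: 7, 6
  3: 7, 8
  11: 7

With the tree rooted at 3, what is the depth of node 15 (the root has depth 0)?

4

Path from 3 to 15: 3 → 7 → 4 → 6 → 15, which has 4 edges.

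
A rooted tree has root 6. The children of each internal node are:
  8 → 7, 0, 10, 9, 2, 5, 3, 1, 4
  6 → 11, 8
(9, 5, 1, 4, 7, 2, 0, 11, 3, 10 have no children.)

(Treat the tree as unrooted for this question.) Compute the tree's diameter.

3

BFS from 11 reaches 10 last, at distance 3; BFS from 10 confirms no node is farther.
Path: 11 - 6 - 8 - 10.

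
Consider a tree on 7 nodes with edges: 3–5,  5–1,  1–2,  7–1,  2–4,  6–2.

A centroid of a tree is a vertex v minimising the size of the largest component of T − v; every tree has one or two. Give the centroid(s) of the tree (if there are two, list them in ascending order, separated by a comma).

1

Removing 1 splits the tree into components of sizes 3, 2, 1; the largest is 3 ≤ ⌊7/2⌋ = 3.
Every other node leaves some component of size > 3, so the centroid is unique.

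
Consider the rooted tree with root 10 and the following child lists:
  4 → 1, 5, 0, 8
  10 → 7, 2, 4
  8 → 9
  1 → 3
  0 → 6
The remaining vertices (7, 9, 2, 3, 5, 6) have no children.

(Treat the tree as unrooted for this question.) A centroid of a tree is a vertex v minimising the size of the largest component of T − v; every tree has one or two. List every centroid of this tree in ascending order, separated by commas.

4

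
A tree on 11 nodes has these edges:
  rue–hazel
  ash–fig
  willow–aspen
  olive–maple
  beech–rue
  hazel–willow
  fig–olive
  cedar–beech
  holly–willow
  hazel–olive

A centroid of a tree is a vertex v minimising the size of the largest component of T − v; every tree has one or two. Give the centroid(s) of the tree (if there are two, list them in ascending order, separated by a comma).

hazel

Removing hazel splits the tree into components of sizes 4, 3, 3; the largest is 4 ≤ ⌊11/2⌋ = 5.
Every other node leaves some component of size > 5, so the centroid is unique.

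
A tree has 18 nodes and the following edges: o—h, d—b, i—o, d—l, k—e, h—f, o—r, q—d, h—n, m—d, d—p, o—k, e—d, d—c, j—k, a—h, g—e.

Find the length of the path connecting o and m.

Walking from o: o–k–e–d–m. Length 4.

4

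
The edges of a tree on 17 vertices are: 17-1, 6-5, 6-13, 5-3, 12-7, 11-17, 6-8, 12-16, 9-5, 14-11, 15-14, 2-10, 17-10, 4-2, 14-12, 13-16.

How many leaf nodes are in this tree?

The leaves are 1, 3, 4, 7, 8, 9, 15.
That is 7 leaves.

7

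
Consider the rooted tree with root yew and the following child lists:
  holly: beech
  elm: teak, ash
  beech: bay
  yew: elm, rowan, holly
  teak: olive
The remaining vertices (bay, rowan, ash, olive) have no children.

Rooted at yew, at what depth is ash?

2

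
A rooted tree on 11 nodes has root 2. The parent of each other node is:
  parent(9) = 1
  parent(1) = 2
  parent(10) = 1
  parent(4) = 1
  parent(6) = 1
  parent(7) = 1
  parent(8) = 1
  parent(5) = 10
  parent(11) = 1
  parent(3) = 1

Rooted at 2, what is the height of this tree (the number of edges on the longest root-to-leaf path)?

The longest root-to-leaf path is 2 – 1 – 10 – 5 (3 edges).

3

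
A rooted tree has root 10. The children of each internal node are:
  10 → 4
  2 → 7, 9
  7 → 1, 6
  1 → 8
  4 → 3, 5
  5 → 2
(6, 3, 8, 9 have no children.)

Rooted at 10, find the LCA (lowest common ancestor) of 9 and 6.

2

Path 9→root: 9 2 5 4 10; path 6→root: 6 7 2 5 4 10.
First common node: 2.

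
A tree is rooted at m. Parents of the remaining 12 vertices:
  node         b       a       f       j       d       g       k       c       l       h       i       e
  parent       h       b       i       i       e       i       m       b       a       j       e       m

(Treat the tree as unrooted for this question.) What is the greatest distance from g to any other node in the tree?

6

Distances from g peak at 6, attained at l.
g-i-j-h-b-a-l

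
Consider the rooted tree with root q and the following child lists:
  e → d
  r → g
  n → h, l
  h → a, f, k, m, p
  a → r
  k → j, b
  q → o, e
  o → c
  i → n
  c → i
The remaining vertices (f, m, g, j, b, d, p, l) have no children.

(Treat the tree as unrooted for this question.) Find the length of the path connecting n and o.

3

Walking from n: n–i–c–o. Length 3.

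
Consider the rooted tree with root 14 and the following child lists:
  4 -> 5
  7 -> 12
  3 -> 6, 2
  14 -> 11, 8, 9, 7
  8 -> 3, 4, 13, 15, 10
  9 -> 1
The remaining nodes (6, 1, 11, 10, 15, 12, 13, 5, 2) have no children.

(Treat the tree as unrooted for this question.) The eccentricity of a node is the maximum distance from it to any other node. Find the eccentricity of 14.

3

The node farthest from 14 is 2 (6, 5 also at distance 3), via 14–8–3–2 — 3 edges.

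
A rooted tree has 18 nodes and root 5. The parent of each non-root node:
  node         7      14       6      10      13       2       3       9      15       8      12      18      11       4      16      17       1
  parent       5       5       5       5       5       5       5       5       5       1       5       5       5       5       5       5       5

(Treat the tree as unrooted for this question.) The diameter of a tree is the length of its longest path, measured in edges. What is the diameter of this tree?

3

BFS from 8 reaches 11 last, at distance 3; BFS from 11 confirms no node is farther.
Path: 8 – 1 – 5 – 11.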